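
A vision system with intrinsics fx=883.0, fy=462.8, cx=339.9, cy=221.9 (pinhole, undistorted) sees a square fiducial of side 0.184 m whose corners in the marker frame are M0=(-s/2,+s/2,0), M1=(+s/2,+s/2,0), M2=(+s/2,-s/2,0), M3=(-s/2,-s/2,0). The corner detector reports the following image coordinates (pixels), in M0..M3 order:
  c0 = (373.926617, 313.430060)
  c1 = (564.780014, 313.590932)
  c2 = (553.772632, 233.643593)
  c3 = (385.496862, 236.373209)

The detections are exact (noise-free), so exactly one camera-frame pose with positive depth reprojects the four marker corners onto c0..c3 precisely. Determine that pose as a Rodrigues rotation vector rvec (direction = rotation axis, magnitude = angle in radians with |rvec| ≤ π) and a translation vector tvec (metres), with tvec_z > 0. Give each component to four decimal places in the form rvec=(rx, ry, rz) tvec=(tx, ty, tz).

Intrinsics K: fx=883.0, fy=462.8, cx=339.9, cy=221.9
Marker side s = 0.184 m; corners in marker frame (Z=0):
  M0 = (-0.0920, +0.0920, 0)
  M1 = (+0.0920, +0.0920, 0)
  M2 = (+0.0920, -0.0920, 0)
  M3 = (-0.0920, -0.0920, 0)
Detected image corners:
  c0 = (373.926617, 313.430060) px
  c1 = (564.780014, 313.590932) px
  c2 = (553.772632, 233.643593) px
  c3 = (385.496862, 236.373209) px
Planar DLT: solve 8×8 A·h = b for H (H[2,2]=1):
  H  [+872.83279 -323.70387 +467.75757]
  H  [-65.42456 +238.98458 +271.80311]
  H  [-0.21130 -0.68368 +1.00000]
B = K⁻¹H; ‖b₁‖=1.091224, ‖b₂‖=1.091224; λ = 2/(‖b₁‖+‖b₂‖) = 0.916402, sign → tz>0 ⇒ λ=+0.916402
r₁ = λ·B[:,0] = (+0.98039,-0.03671,-0.19363); r₂ = λ·B[:,1] = (-0.09478,+0.77362,-0.62652)
r₃ = r₁×r₂ = (+0.17280,+0.63259,+0.75497); SVD([r₁ r₂ r₃]) → R = UVᵀ:
  R  [+0.98039 -0.09478 +0.17280]
  R  [-0.03671 +0.77362 +0.63259]
  R  [-0.19363 -0.62652 +0.75497]
t = (+0.13269, +0.09881, +0.91640) m
tr R = 2.508975; θ = arccos((tr R − 1)/2) = 0.715924 rad = 41.019°
axis k = ((R−Rᵀ)₃₂, (R−Rᵀ)₁₃, (R−Rᵀ)₂₁) / (2 sinθ) = (-0.959226, +0.279157, +0.044239)
rvec = θ·k = (-0.686733, +0.199855, +0.031672)

rvec=(-0.6867, 0.1999, 0.0317) tvec=(0.1327, 0.0988, 0.9164)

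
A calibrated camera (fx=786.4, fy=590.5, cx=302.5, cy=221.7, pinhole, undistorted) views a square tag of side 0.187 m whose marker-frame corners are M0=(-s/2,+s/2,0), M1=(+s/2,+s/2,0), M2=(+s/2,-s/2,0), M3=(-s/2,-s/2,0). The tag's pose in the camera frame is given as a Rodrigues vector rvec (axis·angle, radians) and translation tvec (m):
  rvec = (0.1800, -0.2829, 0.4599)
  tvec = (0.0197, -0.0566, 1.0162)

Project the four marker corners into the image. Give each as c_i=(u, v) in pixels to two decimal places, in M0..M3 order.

Intrinsics K: fx=786.4, fy=590.5, cx=302.5, cy=221.7
Marker side s = 0.187 m; corners in marker frame (Z=0):
  M0 = (-0.0935, +0.0935, 0)
  M1 = (+0.0935, +0.0935, 0)
  M2 = (+0.0935, -0.0935, 0)
  M3 = (-0.0935, -0.0935, 0)
rvec = (0.1800, -0.2829, 0.4599), |rvec| = θ = 0.56916 rad = 32.610°
Rodrigues: sinθ=0.53892, 1−cosθ=0.15764; R = I + sinθ·[k]× + (1−cosθ)·[k]×²:
    [+0.85812 -0.46025 -0.22759]
    [+0.41069 +0.88130 -0.23375]
    [+0.30816 +0.10712 +0.94529]
t = (0.0197, -0.0566, 1.0162) m
M0: Pc = R·M0+t = (-0.10357, -0.01260, +0.99740); u = 786.4·(-0.10357)/0.99740 + 302.5 = 220.8422, v = 590.5·(-0.01260)/0.99740 + 221.7 = 214.2418
M1: Pc = R·M1+t = (+0.05690, +0.06420, +1.05503); u = 786.4·(+0.05690)/1.05503 + 302.5 = 344.9131, v = 590.5·(+0.06420)/1.05503 + 221.7 = 257.6334
M2: Pc = R·M2+t = (+0.14297, -0.10060, +1.03500); u = 786.4·(+0.14297)/1.03500 + 302.5 = 411.1283, v = 590.5·(-0.10060)/1.03500 + 221.7 = 164.3029
M3: Pc = R·M3+t = (-0.01750, -0.17740, +0.97737); u = 786.4·(-0.01750)/0.97737 + 302.5 = 288.4185, v = 590.5·(-0.17740)/0.97737 + 221.7 = 114.5193

c0=(220.84, 214.24) c1=(344.91, 257.63) c2=(411.13, 164.30) c3=(288.42, 114.52)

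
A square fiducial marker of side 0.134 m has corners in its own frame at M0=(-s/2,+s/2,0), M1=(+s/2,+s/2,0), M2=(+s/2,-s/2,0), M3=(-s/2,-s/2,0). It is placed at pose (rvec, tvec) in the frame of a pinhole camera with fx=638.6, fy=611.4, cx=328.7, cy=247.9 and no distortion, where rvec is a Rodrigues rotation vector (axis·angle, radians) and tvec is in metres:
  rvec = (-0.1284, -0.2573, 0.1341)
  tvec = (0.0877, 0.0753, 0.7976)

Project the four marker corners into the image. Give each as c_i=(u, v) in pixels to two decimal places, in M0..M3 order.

c0=(341.74, 351.88) c1=(443.15, 362.74) c2=(452.48, 262.28) c3=(353.92, 247.52)

Intrinsics K: fx=638.6, fy=611.4, cx=328.7, cy=247.9
Marker side s = 0.134 m; corners in marker frame (Z=0):
  M0 = (-0.0670, +0.0670, 0)
  M1 = (+0.0670, +0.0670, 0)
  M2 = (+0.0670, -0.0670, 0)
  M3 = (-0.0670, -0.0670, 0)
rvec = (-0.1284, -0.2573, 0.1341), |rvec| = θ = 0.31729 rad = 18.179°
Rodrigues: sinθ=0.31199, 1−cosθ=0.04992; R = I + sinθ·[k]× + (1−cosθ)·[k]×²:
    [+0.95826 -0.11548 -0.26154]
    [+0.14824 +0.98291 +0.10915]
    [+0.24447 -0.14336 +0.95900]
t = (0.0877, 0.0753, 0.7976) m
M0: Pc = R·M0+t = (+0.01576, +0.13122, +0.77162); u = 638.6·(+0.01576)/0.77162 + 328.7 = 341.7427, v = 611.4·(+0.13122)/0.77162 + 247.9 = 351.8761
M1: Pc = R·M1+t = (+0.14417, +0.15109, +0.80437); u = 638.6·(+0.14417)/0.80437 + 328.7 = 443.1549, v = 611.4·(+0.15109)/0.80437 + 247.9 = 362.7405
M2: Pc = R·M2+t = (+0.15964, +0.01938, +0.82358); u = 638.6·(+0.15964)/0.82358 + 328.7 = 452.4838, v = 611.4·(+0.01938)/0.82358 + 247.9 = 262.2850
M3: Pc = R·M3+t = (+0.03123, -0.00049, +0.79083); u = 638.6·(+0.03123)/0.79083 + 328.7 = 353.9217, v = 611.4·(-0.00049)/0.79083 + 247.9 = 247.5234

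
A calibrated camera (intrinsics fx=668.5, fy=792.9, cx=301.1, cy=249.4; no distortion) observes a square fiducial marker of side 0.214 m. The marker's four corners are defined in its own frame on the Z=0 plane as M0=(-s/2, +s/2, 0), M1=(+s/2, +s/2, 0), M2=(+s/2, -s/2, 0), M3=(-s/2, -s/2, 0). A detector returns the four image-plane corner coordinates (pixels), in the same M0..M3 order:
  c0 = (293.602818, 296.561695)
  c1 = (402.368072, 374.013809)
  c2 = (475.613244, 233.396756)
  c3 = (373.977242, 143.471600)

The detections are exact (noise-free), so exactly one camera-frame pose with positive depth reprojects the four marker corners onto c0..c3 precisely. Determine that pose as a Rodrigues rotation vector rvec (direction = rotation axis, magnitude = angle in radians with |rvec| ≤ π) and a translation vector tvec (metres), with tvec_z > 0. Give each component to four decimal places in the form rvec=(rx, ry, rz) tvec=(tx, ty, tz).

rvec=(0.0970, -0.4067, 0.5532) tvec=(0.1288, 0.0175, 0.9826)

Intrinsics K: fx=668.5, fy=792.9, cx=301.1, cy=249.4
Marker side s = 0.214 m; corners in marker frame (Z=0):
  M0 = (-0.1070, +0.1070, 0)
  M1 = (+0.1070, +0.1070, 0)
  M2 = (+0.1070, -0.1070, 0)
  M3 = (-0.1070, -0.1070, 0)
Detected image corners:
  c0 = (293.602818, 296.561695) px
  c1 = (402.368072, 374.013809) px
  c2 = (475.613244, 233.396756) px
  c3 = (373.977242, 143.471600) px
Planar DLT: solve 8×8 A·h = b for H (H[2,2]=1):
  H  [+649.09516 -365.53504 +388.76310]
  H  [+497.89235 +679.98764 +263.53725]
  H  [+0.40772 -0.01899 +1.00000]
B = K⁻¹H; ‖b₁‖=1.017752, ‖b₂‖=1.017752; λ = 2/(‖b₁‖+‖b₂‖) = 0.982557, sign → tz>0 ⇒ λ=+0.982557
r₁ = λ·B[:,0] = (+0.77360,+0.49098,+0.40060); r₂ = λ·B[:,1] = (-0.52886,+0.84851,-0.01866)
r₃ = r₁×r₂ = (-0.34908,-0.19743,+0.91606); SVD([r₁ r₂ r₃]) → R = UVᵀ:
  R  [+0.77360 -0.52886 -0.34908]
  R  [+0.49098 +0.84851 -0.19743]
  R  [+0.40060 -0.01866 +0.91606]
t = (+0.12885, +0.01752, +0.98256) m
tr R = 2.538167; θ = arccos((tr R − 1)/2) = 0.693391 rad = 39.728°
axis k = ((R−Rᵀ)₃₂, (R−Rᵀ)₁₃, (R−Rᵀ)₂₁) / (2 sinθ) = (+0.139850, -0.586467, +0.797808)
rvec = θ·k = (+0.096971, -0.406651, +0.553193)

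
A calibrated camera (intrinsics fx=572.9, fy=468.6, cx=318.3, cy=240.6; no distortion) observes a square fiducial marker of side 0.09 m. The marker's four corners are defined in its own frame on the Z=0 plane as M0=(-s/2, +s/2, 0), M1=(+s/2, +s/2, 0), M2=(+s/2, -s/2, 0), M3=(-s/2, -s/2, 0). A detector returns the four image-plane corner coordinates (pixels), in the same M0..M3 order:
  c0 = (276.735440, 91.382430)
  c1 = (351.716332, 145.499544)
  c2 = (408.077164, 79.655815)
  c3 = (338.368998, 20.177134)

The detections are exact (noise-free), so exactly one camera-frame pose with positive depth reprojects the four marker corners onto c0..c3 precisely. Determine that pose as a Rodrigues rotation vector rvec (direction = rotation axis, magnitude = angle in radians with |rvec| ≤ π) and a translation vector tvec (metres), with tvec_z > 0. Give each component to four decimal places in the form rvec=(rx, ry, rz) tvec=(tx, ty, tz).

rvec=(0.1167, -0.4713, 0.6041) tvec=(0.0235, -0.1655, 0.4993)

Intrinsics K: fx=572.9, fy=468.6, cx=318.3, cy=240.6
Marker side s = 0.09 m; corners in marker frame (Z=0):
  M0 = (-0.0450, +0.0450, 0)
  M1 = (+0.0450, +0.0450, 0)
  M2 = (+0.0450, -0.0450, 0)
  M3 = (-0.0450, -0.0450, 0)
Detected image corners:
  c0 = (276.735440, 91.382430) px
  c1 = (351.716332, 145.499544) px
  c2 = (408.077164, 79.655815) px
  c3 = (338.368998, 20.177134) px
Planar DLT: solve 8×8 A·h = b for H (H[2,2]=1):
  H  [+1119.71483 -674.99534 +345.30066]
  H  [+708.54905 +755.08610 +85.26071]
  H  [+0.91924 -0.06017 +1.00000]
B = K⁻¹H; ‖b₁‖=2.002787, ‖b₂‖=2.002787; λ = 2/(‖b₁‖+‖b₂‖) = 0.499304, sign → tz>0 ⇒ λ=+0.499304
r₁ = λ·B[:,0] = (+0.72087,+0.51931,+0.45898); r₂ = λ·B[:,1] = (-0.57159,+0.81999,-0.03004)
r₃ = r₁×r₂ = (-0.39196,-0.24069,+0.88794); SVD([r₁ r₂ r₃]) → R = UVᵀ:
  R  [+0.72087 -0.57159 -0.39196]
  R  [+0.51931 +0.81999 -0.24069]
  R  [+0.45898 -0.03004 +0.88794]
t = (+0.02353, -0.16552, +0.49930) m
tr R = 2.428792; θ = arccos((tr R − 1)/2) = 0.775036 rad = 44.406°
axis k = ((R−Rᵀ)₃₂, (R−Rᵀ)₁₃, (R−Rᵀ)₂₁) / (2 sinθ) = (+0.150518, -0.608041, +0.779506)
rvec = θ·k = (+0.116657, -0.471254, +0.604145)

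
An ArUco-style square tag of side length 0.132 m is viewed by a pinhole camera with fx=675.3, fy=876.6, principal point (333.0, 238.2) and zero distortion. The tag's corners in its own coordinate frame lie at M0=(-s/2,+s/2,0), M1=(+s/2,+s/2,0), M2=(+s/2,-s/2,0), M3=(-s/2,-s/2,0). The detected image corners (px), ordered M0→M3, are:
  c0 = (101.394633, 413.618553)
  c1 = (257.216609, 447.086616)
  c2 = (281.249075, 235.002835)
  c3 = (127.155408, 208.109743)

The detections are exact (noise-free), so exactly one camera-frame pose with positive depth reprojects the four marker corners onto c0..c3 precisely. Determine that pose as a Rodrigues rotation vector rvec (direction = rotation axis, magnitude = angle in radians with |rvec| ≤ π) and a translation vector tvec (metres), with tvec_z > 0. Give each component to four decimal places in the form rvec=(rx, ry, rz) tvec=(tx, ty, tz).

rvec=(-0.0747, 0.1176, 0.1367) tvec=(-0.1161, 0.0545, 0.5513)

Intrinsics K: fx=675.3, fy=876.6, cx=333.0, cy=238.2
Marker side s = 0.132 m; corners in marker frame (Z=0):
  M0 = (-0.0660, +0.0660, 0)
  M1 = (+0.0660, +0.0660, 0)
  M2 = (+0.0660, -0.0660, 0)
  M3 = (-0.0660, -0.0660, 0)
Detected image corners:
  c0 = (101.394633, 413.618553) px
  c1 = (257.216609, 447.086616) px
  c2 = (281.249075, 235.002835) px
  c3 = (127.155408, 208.109743) px
Planar DLT: solve 8×8 A·h = b for H (H[2,2]=1):
  H  [+1131.45334 -211.72383 +190.72138]
  H  [+156.33938 +1542.30005 +324.90704]
  H  [-0.22121 -0.12004 +1.00000]
B = K⁻¹H; ‖b₁‖=1.813963, ‖b₂‖=1.813963; λ = 2/(‖b₁‖+‖b₂‖) = 0.551279, sign → tz>0 ⇒ λ=+0.551279
r₁ = λ·B[:,0] = (+0.98379,+0.13146,-0.12195); r₂ = λ·B[:,1] = (-0.14021,+0.98791,-0.06617)
r₃ = r₁×r₂ = (+0.11177,+0.08220,+0.99033); SVD([r₁ r₂ r₃]) → R = UVᵀ:
  R  [+0.98379 -0.14021 +0.11177]
  R  [+0.13146 +0.98791 +0.08220]
  R  [-0.12195 -0.06617 +0.99033]
t = (-0.11615, +0.05453, +0.55128) m
tr R = 2.962029; θ = arccos((tr R − 1)/2) = 0.195171 rad = 11.182°
axis k = ((R−Rᵀ)₃₂, (R−Rᵀ)₁₃, (R−Rᵀ)₂₁) / (2 sinθ) = (-0.382533, +0.602580, +0.700404)
rvec = θ·k = (-0.074660, +0.117606, +0.136699)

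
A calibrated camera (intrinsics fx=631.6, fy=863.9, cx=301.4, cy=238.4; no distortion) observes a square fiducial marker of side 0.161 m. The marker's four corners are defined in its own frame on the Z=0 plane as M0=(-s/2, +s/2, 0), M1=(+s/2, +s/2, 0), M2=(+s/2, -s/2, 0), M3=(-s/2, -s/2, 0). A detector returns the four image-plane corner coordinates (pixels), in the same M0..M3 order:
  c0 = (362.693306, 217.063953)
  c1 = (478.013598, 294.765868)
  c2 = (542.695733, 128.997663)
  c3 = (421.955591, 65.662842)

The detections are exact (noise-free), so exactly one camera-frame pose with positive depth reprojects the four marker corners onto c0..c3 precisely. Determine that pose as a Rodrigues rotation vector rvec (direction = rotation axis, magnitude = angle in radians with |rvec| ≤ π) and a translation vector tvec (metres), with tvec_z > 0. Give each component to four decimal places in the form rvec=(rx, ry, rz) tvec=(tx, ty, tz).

rvec=(-0.1163, 0.4369, 0.4823) tvec=(0.1806, -0.0568, 0.7742)

Intrinsics K: fx=631.6, fy=863.9, cx=301.4, cy=238.4
Marker side s = 0.161 m; corners in marker frame (Z=0):
  M0 = (-0.0805, +0.0805, 0)
  M1 = (+0.0805, +0.0805, 0)
  M2 = (+0.0805, -0.0805, 0)
  M3 = (-0.0805, -0.0805, 0)
Detected image corners:
  c0 = (362.693306, 217.063953) px
  c1 = (478.013598, 294.765868) px
  c2 = (542.695733, 128.997663) px
  c3 = (421.955591, 65.662842) px
Planar DLT: solve 8×8 A·h = b for H (H[2,2]=1):
  H  [+480.81247 -387.90960 +448.70454]
  H  [+339.23775 +981.52391 +174.98291]
  H  [-0.55902 -0.00830 +1.00000]
B = K⁻¹H; ‖b₁‖=1.291697, ‖b₂‖=1.291697; λ = 2/(‖b₁‖+‖b₂‖) = 0.774175, sign → tz>0 ⇒ λ=+0.774175
r₁ = λ·B[:,0] = (+0.79587,+0.42343,-0.43278); r₂ = λ·B[:,1] = (-0.47241,+0.88136,-0.00643)
r₃ = r₁×r₂ = (+0.37871,+0.20956,+0.90148); SVD([r₁ r₂ r₃]) → R = UVᵀ:
  R  [+0.79587 -0.47241 +0.37871]
  R  [+0.42343 +0.88136 +0.20956]
  R  [-0.43278 -0.00643 +0.90148]
t = (+0.18056, -0.05683, +0.77418) m
tr R = 2.578706; θ = arccos((tr R − 1)/2) = 0.661042 rad = 37.875°
axis k = ((R−Rᵀ)₃₂, (R−Rᵀ)₁₃, (R−Rᵀ)₂₁) / (2 sinθ) = (-0.175903, +0.660883, +0.729584)
rvec = θ·k = (-0.116279, +0.436871, +0.482286)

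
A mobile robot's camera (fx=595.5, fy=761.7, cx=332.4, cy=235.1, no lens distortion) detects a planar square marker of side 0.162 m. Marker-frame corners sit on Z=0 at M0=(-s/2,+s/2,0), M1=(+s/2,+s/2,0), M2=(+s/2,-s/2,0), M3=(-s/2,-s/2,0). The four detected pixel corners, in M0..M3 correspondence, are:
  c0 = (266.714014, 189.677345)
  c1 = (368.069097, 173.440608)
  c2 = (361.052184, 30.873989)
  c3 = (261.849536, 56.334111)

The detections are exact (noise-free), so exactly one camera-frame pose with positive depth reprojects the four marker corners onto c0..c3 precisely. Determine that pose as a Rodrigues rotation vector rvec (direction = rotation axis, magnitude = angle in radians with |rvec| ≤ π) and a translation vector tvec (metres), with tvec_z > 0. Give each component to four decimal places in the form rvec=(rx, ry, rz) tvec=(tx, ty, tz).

Intrinsics K: fx=595.5, fy=761.7, cx=332.4, cy=235.1
Marker side s = 0.162 m; corners in marker frame (Z=0):
  M0 = (-0.0810, +0.0810, 0)
  M1 = (+0.0810, +0.0810, 0)
  M2 = (+0.0810, -0.0810, 0)
  M3 = (-0.0810, -0.0810, 0)
Detected image corners:
  c0 = (266.714014, 189.677345) px
  c1 = (368.069097, 173.440608) px
  c2 = (361.052184, 30.873989) px
  c3 = (261.849536, 56.334111) px
Planar DLT: solve 8×8 A·h = b for H (H[2,2]=1):
  H  [+484.09647 +2.76917 +312.65361]
  H  [-177.22572 +838.52845 +112.34533]
  H  [-0.42889 -0.10709 +1.00000]
B = K⁻¹H; ‖b₁‖=1.140784, ‖b₂‖=1.140784; λ = 2/(‖b₁‖+‖b₂‖) = 0.876590, sign → tz>0 ⇒ λ=+0.876590
r₁ = λ·B[:,0] = (+0.92246,-0.08792,-0.37596); r₂ = λ·B[:,1] = (+0.05647,+0.99398,-0.09387)
r₃ = r₁×r₂ = (+0.38195,+0.06536,+0.92187); SVD([r₁ r₂ r₃]) → R = UVᵀ:
  R  [+0.92246 +0.05647 +0.38195]
  R  [-0.08792 +0.99398 +0.06536]
  R  [-0.37596 -0.09387 +0.92187]
t = (-0.02907, -0.14127, +0.87659) m
tr R = 2.838307; θ = arccos((tr R − 1)/2) = 0.404870 rad = 23.197°
axis k = ((R−Rᵀ)₃₂, (R−Rᵀ)₁₃, (R−Rᵀ)₂₁) / (2 sinθ) = (-0.202126, +0.962056, -0.183285)
rvec = θ·k = (-0.081835, +0.389508, -0.074207)

rvec=(-0.0818, 0.3895, -0.0742) tvec=(-0.0291, -0.1413, 0.8766)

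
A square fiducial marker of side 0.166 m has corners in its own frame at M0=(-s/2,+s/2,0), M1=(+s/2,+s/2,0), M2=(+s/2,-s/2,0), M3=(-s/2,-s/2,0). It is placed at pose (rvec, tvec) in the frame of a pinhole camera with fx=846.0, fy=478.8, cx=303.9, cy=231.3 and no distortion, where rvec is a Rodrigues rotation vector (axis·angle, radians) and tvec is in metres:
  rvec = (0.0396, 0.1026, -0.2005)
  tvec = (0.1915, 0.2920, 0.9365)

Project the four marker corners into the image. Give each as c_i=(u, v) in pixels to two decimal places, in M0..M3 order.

c0=(417.51, 428.14) c1=(566.82, 415.04) c2=(537.72, 331.89) c3=(388.18, 346.60)

Intrinsics K: fx=846.0, fy=478.8, cx=303.9, cy=231.3
Marker side s = 0.166 m; corners in marker frame (Z=0):
  M0 = (-0.0830, +0.0830, 0)
  M1 = (+0.0830, +0.0830, 0)
  M2 = (+0.0830, -0.0830, 0)
  M3 = (-0.0830, -0.0830, 0)
rvec = (0.0396, 0.1026, -0.2005), |rvec| = θ = 0.22868 rad = 13.102°
Rodrigues: sinθ=0.22669, 1−cosθ=0.02603; R = I + sinθ·[k]× + (1−cosθ)·[k]×²:
    [+0.97475 +0.20078 +0.09776]
    [-0.19673 +0.97921 -0.04950]
    [-0.10566 +0.02901 +0.99398]
t = (0.1915, 0.2920, 0.9365) m
M0: Pc = R·M0+t = (+0.12726, +0.38960, +0.94768); u = 846.0·(+0.12726)/0.94768 + 303.9 = 417.5067, v = 478.8·(+0.38960)/0.94768 + 231.3 = 428.1411
M1: Pc = R·M1+t = (+0.28907, +0.35695, +0.93014); u = 846.0·(+0.28907)/0.93014 + 303.9 = 566.8201, v = 478.8·(+0.35695)/0.93014 + 231.3 = 415.0419
M2: Pc = R·M2+t = (+0.25574, +0.19440, +0.92532); u = 846.0·(+0.25574)/0.92532 + 303.9 = 537.7164, v = 478.8·(+0.19440)/0.92532 + 231.3 = 331.8890
M3: Pc = R·M3+t = (+0.09393, +0.22705, +0.94286); u = 846.0·(+0.09393)/0.94286 + 303.9 = 388.1816, v = 478.8·(+0.22705)/0.94286 + 231.3 = 346.6020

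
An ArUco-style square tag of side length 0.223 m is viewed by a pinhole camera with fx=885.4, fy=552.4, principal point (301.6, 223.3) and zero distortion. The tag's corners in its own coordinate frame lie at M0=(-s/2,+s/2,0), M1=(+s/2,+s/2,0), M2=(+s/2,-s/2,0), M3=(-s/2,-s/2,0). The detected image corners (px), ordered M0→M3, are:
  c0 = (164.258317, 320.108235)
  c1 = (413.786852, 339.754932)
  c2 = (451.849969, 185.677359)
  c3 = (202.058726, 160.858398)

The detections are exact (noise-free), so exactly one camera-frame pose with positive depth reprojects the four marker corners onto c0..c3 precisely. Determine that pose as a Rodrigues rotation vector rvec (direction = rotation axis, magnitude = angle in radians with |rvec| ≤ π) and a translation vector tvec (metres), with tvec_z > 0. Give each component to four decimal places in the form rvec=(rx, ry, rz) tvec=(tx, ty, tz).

Intrinsics K: fx=885.4, fy=552.4, cx=301.6, cy=223.3
Marker side s = 0.223 m; corners in marker frame (Z=0):
  M0 = (-0.1115, +0.1115, 0)
  M1 = (+0.1115, +0.1115, 0)
  M2 = (+0.1115, -0.1115, 0)
  M3 = (-0.1115, -0.1115, 0)
Detected image corners:
  c0 = (164.258317, 320.108235) px
  c1 = (413.786852, 339.754932) px
  c2 = (451.849969, 185.677359) px
  c3 = (202.058726, 160.858398) px
Planar DLT: solve 8×8 A·h = b for H (H[2,2]=1):
  H  [+1163.98262 -161.90285 +309.94015]
  H  [+135.96247 +709.04340 +252.01121]
  H  [+0.14427 +0.02664 +1.00000]
B = K⁻¹H; ‖b₁‖=1.287466, ‖b₂‖=1.287466; λ = 2/(‖b₁‖+‖b₂‖) = 0.776719, sign → tz>0 ⇒ λ=+0.776719
r₁ = λ·B[:,0] = (+0.98294,+0.14588,+0.11206); r₂ = λ·B[:,1] = (-0.14908,+0.98861,+0.02069)
r₃ = r₁×r₂ = (-0.10776,-0.03704,+0.99349); SVD([r₁ r₂ r₃]) → R = UVᵀ:
  R  [+0.98294 -0.14908 -0.10776]
  R  [+0.14588 +0.98861 -0.03704]
  R  [+0.11206 +0.02069 +0.99349]
t = (+0.00732, +0.04037, +0.77672) m
tr R = 2.965031; θ = arccos((tr R − 1)/2) = 0.187272 rad = 10.730°
axis k = ((R−Rᵀ)₃₂, (R−Rᵀ)₁₃, (R−Rᵀ)₂₁) / (2 sinθ) = (+0.155046, -0.590341, +0.792123)
rvec = θ·k = (+0.029036, -0.110555, +0.148343)

rvec=(0.0290, -0.1106, 0.1483) tvec=(0.0073, 0.0404, 0.7767)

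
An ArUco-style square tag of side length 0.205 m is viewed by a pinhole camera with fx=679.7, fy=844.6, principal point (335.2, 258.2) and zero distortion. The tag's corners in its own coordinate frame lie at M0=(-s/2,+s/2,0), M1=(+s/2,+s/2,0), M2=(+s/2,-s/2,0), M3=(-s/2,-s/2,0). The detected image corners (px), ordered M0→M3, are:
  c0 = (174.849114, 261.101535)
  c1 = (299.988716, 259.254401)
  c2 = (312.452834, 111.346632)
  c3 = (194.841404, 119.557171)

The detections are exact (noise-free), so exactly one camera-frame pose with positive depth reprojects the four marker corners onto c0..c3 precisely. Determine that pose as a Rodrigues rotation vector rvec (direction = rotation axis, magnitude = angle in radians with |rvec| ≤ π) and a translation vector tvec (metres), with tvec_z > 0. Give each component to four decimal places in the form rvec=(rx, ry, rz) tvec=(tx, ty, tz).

rvec=(-0.3753, 0.2454, 0.0348) tvec=(-0.1439, -0.0929, 1.0776)

Intrinsics K: fx=679.7, fy=844.6, cx=335.2, cy=258.2
Marker side s = 0.205 m; corners in marker frame (Z=0):
  M0 = (-0.1025, +0.1025, 0)
  M1 = (+0.1025, +0.1025, 0)
  M2 = (+0.1025, -0.1025, 0)
  M3 = (-0.1025, -0.1025, 0)
Detected image corners:
  c0 = (174.849114, 261.101535) px
  c1 = (299.988716, 259.254401) px
  c2 = (312.452834, 111.346632) px
  c3 = (194.841404, 119.557171) px
Planar DLT: solve 8×8 A·h = b for H (H[2,2]=1):
  H  [+535.94808 -161.29534 +244.40368]
  H  [-67.51478 +643.12056 +185.40491]
  H  [-0.22604 -0.33278 +1.00000]
B = K⁻¹H; ‖b₁‖=0.927999, ‖b₂‖=0.927999; λ = 2/(‖b₁‖+‖b₂‖) = 1.077588, sign → tz>0 ⇒ λ=+1.077588
r₁ = λ·B[:,0] = (+0.96981,-0.01167,-0.24358); r₂ = λ·B[:,1] = (-0.07887,+0.93015,-0.35860)
r₃ = r₁×r₂ = (+0.23076,+0.36698,+0.90115); SVD([r₁ r₂ r₃]) → R = UVᵀ:
  R  [+0.96981 -0.07887 +0.23076]
  R  [-0.01167 +0.93015 +0.36698]
  R  [-0.24358 -0.35860 +0.90115]
t = (-0.14395, -0.09288, +1.07759) m
tr R = 2.801117; θ = arccos((tr R − 1)/2) = 0.449744 rad = 25.768°
axis k = ((R−Rᵀ)₃₂, (R−Rᵀ)₁₃, (R−Rᵀ)₂₁) / (2 sinθ) = (-0.834508, +0.545549, +0.077284)
rvec = θ·k = (-0.375315, +0.245357, +0.034758)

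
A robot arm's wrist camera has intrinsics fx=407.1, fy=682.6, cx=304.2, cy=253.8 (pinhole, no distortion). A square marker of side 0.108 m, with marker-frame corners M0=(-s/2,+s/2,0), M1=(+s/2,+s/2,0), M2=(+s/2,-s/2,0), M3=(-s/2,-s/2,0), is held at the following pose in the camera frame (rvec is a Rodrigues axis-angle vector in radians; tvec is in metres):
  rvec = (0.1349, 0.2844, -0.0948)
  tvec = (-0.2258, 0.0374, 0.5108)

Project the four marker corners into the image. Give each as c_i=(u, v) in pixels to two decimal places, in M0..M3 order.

c0=(96.82, 375.12) c1=(167.79, 371.70) c2=(154.11, 226.06) c3=(82.20, 238.21)

Intrinsics K: fx=407.1, fy=682.6, cx=304.2, cy=253.8
Marker side s = 0.108 m; corners in marker frame (Z=0):
  M0 = (-0.0540, +0.0540, 0)
  M1 = (+0.0540, +0.0540, 0)
  M2 = (+0.0540, -0.0540, 0)
  M3 = (-0.0540, -0.0540, 0)
rvec = (0.1349, 0.2844, -0.0948), |rvec| = θ = 0.32874 rad = 18.835°
Rodrigues: sinθ=0.32285, 1−cosθ=0.05355; R = I + sinθ·[k]× + (1−cosθ)·[k]×²:
    [+0.95547 +0.11211 +0.27297]
    [-0.07409 +0.98653 -0.14584]
    [-0.28564 +0.11912 +0.95090]
t = (-0.2258, 0.0374, 0.5108) m
M0: Pc = R·M0+t = (-0.27134, +0.09467, +0.53266); u = 407.1·(-0.27134)/0.53266 + 304.2 = 96.8190, v = 682.6·(+0.09467)/0.53266 + 253.8 = 375.1240
M1: Pc = R·M1+t = (-0.16815, +0.08667, +0.50181); u = 407.1·(-0.16815)/0.50181 + 304.2 = 167.7850, v = 682.6·(+0.08667)/0.50181 + 253.8 = 371.6978
M2: Pc = R·M2+t = (-0.18026, -0.01987, +0.48894); u = 407.1·(-0.18026)/0.48894 + 304.2 = 154.1142, v = 682.6·(-0.01987)/0.48894 + 253.8 = 226.0551
M3: Pc = R·M3+t = (-0.28345, -0.01187, +0.51979); u = 407.1·(-0.28345)/0.51979 + 304.2 = 82.2031, v = 682.6·(-0.01187)/0.51979 + 253.8 = 238.2099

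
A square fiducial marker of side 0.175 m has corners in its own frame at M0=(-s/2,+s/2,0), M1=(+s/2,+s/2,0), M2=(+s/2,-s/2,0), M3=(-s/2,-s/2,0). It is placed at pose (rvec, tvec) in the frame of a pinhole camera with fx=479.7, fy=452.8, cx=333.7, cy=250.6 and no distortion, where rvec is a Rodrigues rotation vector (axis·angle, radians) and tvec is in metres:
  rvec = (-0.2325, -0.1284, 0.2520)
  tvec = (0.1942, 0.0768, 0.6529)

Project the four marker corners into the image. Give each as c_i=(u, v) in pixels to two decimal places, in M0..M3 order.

Intrinsics K: fx=479.7, fy=452.8, cx=333.7, cy=250.6
Marker side s = 0.175 m; corners in marker frame (Z=0):
  M0 = (-0.0875, +0.0875, 0)
  M1 = (+0.0875, +0.0875, 0)
  M2 = (+0.0875, -0.0875, 0)
  M3 = (-0.0875, -0.0875, 0)
rvec = (-0.2325, -0.1284, 0.2520), |rvec| = θ = 0.36612 rad = 20.977°
Rodrigues: sinθ=0.35800, 1−cosθ=0.06628; R = I + sinθ·[k]× + (1−cosθ)·[k]×²:
    [+0.96045 -0.23165 -0.15452]
    [+0.26117 +0.94187 +0.21134]
    [+0.09658 -0.24334 +0.96512]
t = (0.1942, 0.0768, 0.6529) m
M0: Pc = R·M0+t = (+0.08989, +0.13636, +0.62316); u = 479.7·(+0.08989)/0.62316 + 333.7 = 402.8976, v = 452.8·(+0.13636)/0.62316 + 250.6 = 349.6835
M1: Pc = R·M1+t = (+0.25797, +0.18207, +0.64006); u = 479.7·(+0.25797)/0.64006 + 333.7 = 527.0390, v = 452.8·(+0.18207)/0.64006 + 250.6 = 379.4000
M2: Pc = R·M2+t = (+0.29851, +0.01724, +0.68264); u = 479.7·(+0.29851)/0.68264 + 333.7 = 543.4648, v = 452.8·(+0.01724)/0.68264 + 250.6 = 262.0342
M3: Pc = R·M3+t = (+0.13043, -0.02847, +0.66574); u = 479.7·(+0.13043)/0.66574 + 333.7 = 427.6812, v = 452.8·(-0.02847)/0.66574 + 250.6 = 231.2389

c0=(402.90, 349.68) c1=(527.04, 379.40) c2=(543.46, 262.03) c3=(427.68, 231.24)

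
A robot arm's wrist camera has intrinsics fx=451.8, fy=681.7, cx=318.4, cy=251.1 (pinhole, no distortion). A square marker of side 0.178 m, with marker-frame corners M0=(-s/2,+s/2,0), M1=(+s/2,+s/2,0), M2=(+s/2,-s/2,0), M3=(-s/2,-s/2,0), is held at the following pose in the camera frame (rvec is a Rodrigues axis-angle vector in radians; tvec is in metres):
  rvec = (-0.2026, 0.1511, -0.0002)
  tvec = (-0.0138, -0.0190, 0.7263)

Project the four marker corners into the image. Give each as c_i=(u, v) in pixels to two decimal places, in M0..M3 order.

Intrinsics K: fx=451.8, fy=681.7, cx=318.4, cy=251.1
Marker side s = 0.178 m; corners in marker frame (Z=0):
  M0 = (-0.0890, +0.0890, 0)
  M1 = (+0.0890, +0.0890, 0)
  M2 = (+0.0890, -0.0890, 0)
  M3 = (-0.0890, -0.0890, 0)
rvec = (-0.2026, 0.1511, -0.0002), |rvec| = θ = 0.25274 rad = 14.481°
Rodrigues: sinθ=0.25006, 1−cosθ=0.03177; R = I + sinθ·[k]× + (1−cosθ)·[k]×²:
    [+0.98865 -0.01503 +0.14952]
    [-0.01542 +0.97959 +0.20043]
    [-0.14948 -0.20046 +0.96823]
t = (-0.0138, -0.0190, 0.7263) m
M0: Pc = R·M0+t = (-0.10313, +0.06956, +0.72176); u = 451.8·(-0.10313)/0.72176 + 318.4 = 253.8459, v = 681.7·(+0.06956)/0.72176 + 251.1 = 316.7950
M1: Pc = R·M1+t = (+0.07285, +0.06681, +0.69516); u = 451.8·(+0.07285)/0.69516 + 318.4 = 365.7485, v = 681.7·(+0.06681)/0.69516 + 251.1 = 316.6173
M2: Pc = R·M2+t = (+0.07553, -0.10756, +0.73084); u = 451.8·(+0.07553)/0.73084 + 318.4 = 365.0903, v = 681.7·(-0.10756)/0.73084 + 251.1 = 150.7758
M3: Pc = R·M3+t = (-0.10045, -0.10481, +0.75744); u = 451.8·(-0.10045)/0.75744 + 318.4 = 258.4825, v = 681.7·(-0.10481)/0.75744 + 251.1 = 156.7706

c0=(253.85, 316.80) c1=(365.75, 316.62) c2=(365.09, 150.78) c3=(258.48, 156.77)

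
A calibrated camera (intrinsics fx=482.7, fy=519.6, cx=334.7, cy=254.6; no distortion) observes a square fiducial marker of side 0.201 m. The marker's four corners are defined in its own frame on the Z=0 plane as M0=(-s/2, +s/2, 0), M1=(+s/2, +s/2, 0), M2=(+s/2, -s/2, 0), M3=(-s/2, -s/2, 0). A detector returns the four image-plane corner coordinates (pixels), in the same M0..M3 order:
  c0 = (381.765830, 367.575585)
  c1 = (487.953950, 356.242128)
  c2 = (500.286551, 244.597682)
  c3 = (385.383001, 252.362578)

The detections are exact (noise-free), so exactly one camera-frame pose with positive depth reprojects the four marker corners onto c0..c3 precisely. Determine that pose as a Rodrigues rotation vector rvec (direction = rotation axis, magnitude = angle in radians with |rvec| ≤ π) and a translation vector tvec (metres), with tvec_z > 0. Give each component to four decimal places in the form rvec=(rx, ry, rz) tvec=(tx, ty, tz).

rvec=(0.3451, -0.1693, -0.0335) tvec=(0.1819, 0.0850, 0.8359)

Intrinsics K: fx=482.7, fy=519.6, cx=334.7, cy=254.6
Marker side s = 0.201 m; corners in marker frame (Z=0):
  M0 = (-0.1005, +0.1005, 0)
  M1 = (+0.1005, +0.1005, 0)
  M2 = (+0.1005, -0.1005, 0)
  M3 = (-0.1005, -0.1005, 0)
Detected image corners:
  c0 = (381.765830, 367.575585) px
  c1 = (487.953950, 356.242128) px
  c2 = (500.286551, 244.597682) px
  c3 = (385.383001, 252.362578) px
Planar DLT: solve 8×8 A·h = b for H (H[2,2]=1):
  H  [+632.78326 +138.07870 +439.74396]
  H  [+10.33032 +688.05963 +307.41708]
  H  [+0.19070 +0.40600 +1.00000]
B = K⁻¹H; ‖b₁‖=1.196285, ‖b₂‖=1.196285; λ = 2/(‖b₁‖+‖b₂‖) = 0.835921, sign → tz>0 ⇒ λ=+0.835921
r₁ = λ·B[:,0] = (+0.98530,-0.06149,+0.15941); r₂ = λ·B[:,1] = (+0.00380,+0.94064,+0.33938)
r₃ = r₁×r₂ = (-0.17082,-0.33379,+0.92704); SVD([r₁ r₂ r₃]) → R = UVᵀ:
  R  [+0.98530 +0.00380 -0.17082]
  R  [-0.06149 +0.94064 -0.33379]
  R  [+0.15941 +0.33938 +0.92704]
t = (+0.18191, +0.08497, +0.83592) m
tr R = 2.852980; θ = arccos((tr R − 1)/2) = 0.385820 rad = 22.106°
axis k = ((R−Rᵀ)₃₂, (R−Rᵀ)₁₃, (R−Rᵀ)₂₁) / (2 sinθ) = (+0.894407, -0.438761, -0.086744)
rvec = θ·k = (+0.345081, -0.169283, -0.033467)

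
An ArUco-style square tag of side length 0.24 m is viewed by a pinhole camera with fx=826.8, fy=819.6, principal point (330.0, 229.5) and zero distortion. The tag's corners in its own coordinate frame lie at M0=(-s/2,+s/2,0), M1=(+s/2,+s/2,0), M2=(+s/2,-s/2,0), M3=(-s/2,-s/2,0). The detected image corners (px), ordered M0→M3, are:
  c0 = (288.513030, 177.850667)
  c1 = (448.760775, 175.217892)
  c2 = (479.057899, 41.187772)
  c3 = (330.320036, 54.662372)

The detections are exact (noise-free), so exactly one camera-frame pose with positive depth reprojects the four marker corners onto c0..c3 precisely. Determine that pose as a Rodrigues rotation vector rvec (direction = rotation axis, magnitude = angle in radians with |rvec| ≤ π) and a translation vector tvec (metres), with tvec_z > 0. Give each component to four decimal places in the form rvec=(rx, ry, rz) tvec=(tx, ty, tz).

rvec=(-0.5519, 0.4478, 0.1443) tvec=(0.0778, -0.1745, 1.1899)

Intrinsics K: fx=826.8, fy=819.6, cx=330.0, cy=229.5
Marker side s = 0.24 m; corners in marker frame (Z=0):
  M0 = (-0.1200, +0.1200, 0)
  M1 = (+0.1200, +0.1200, 0)
  M2 = (+0.1200, -0.1200, 0)
  M3 = (-0.1200, -0.1200, 0)
Detected image corners:
  c0 = (288.513030, 177.850667) px
  c1 = (448.760775, 175.217892) px
  c2 = (479.057899, 41.187772) px
  c3 = (330.320036, 54.662372) px
Planar DLT: solve 8×8 A·h = b for H (H[2,2]=1):
  H  [+497.11602 -305.27155 +384.03720]
  H  [-76.85587 +490.16134 +109.33867]
  H  [-0.37619 -0.39821 +1.00000]
B = K⁻¹H; ‖b₁‖=0.840390, ‖b₂‖=0.840390; λ = 2/(‖b₁‖+‖b₂‖) = 1.189924, sign → tz>0 ⇒ λ=+1.189924
r₁ = λ·B[:,0] = (+0.89411,+0.01376,-0.44764); r₂ = λ·B[:,1] = (-0.25022,+0.84431,-0.47384)
r₃ = r₁×r₂ = (+0.37142,+0.53567,+0.75835); SVD([r₁ r₂ r₃]) → R = UVᵀ:
  R  [+0.89411 -0.25022 +0.37142]
  R  [+0.01376 +0.84431 +0.53567]
  R  [-0.44764 -0.47384 +0.75835]
t = (+0.07777, -0.17445, +1.18992) m
tr R = 2.496779; θ = arccos((tr R − 1)/2) = 0.725166 rad = 41.549°
axis k = ((R−Rᵀ)₃₂, (R−Rᵀ)₁₃, (R−Rᵀ)₂₁) / (2 sinθ) = (-0.761020, +0.617451, +0.199006)
rvec = θ·k = (-0.551866, +0.447754, +0.144312)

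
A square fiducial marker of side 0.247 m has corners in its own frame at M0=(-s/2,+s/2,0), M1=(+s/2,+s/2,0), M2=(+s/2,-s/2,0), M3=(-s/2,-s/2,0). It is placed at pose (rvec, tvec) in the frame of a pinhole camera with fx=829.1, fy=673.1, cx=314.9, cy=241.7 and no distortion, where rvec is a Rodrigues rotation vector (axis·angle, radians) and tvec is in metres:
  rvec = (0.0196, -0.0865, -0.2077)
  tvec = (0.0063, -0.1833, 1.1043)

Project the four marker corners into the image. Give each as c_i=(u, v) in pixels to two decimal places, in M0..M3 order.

Intrinsics K: fx=829.1, fy=673.1, cx=314.9, cy=241.7
Marker side s = 0.247 m; corners in marker frame (Z=0):
  M0 = (-0.1235, +0.1235, 0)
  M1 = (+0.1235, +0.1235, 0)
  M2 = (+0.1235, -0.1235, 0)
  M3 = (-0.1235, -0.1235, 0)
rvec = (0.0196, -0.0865, -0.2077), |rvec| = θ = 0.22584 rad = 12.940°
Rodrigues: sinθ=0.22393, 1−cosθ=0.02539; R = I + sinθ·[k]× + (1−cosθ)·[k]×²:
    [+0.97480 +0.20509 -0.08779]
    [-0.20678 +0.97833 -0.01049]
    [+0.08374 +0.02838 +0.99608]
t = (0.0063, -0.1833, 1.1043) m
M0: Pc = R·M0+t = (-0.08876, -0.03694, +1.09746); u = 829.1·(-0.08876)/1.09746 + 314.9 = 247.8459, v = 673.1·(-0.03694)/1.09746 + 241.7 = 219.0448
M1: Pc = R·M1+t = (+0.15202, -0.08801, +1.11815); u = 829.1·(+0.15202)/1.11815 + 314.9 = 427.6195, v = 673.1·(-0.08801)/1.11815 + 241.7 = 188.7176
M2: Pc = R·M2+t = (+0.10136, -0.32966, +1.11114); u = 829.1·(+0.10136)/1.11114 + 314.9 = 390.5307, v = 673.1·(-0.32966)/1.11114 + 241.7 = 41.9990
M3: Pc = R·M3+t = (-0.13942, -0.27859, +1.09045); u = 829.1·(-0.13942)/1.09045 + 314.9 = 208.8980, v = 673.1·(-0.27859)/1.09045 + 241.7 = 69.7382

c0=(247.85, 219.04) c1=(427.62, 188.72) c2=(390.53, 42.00) c3=(208.90, 69.74)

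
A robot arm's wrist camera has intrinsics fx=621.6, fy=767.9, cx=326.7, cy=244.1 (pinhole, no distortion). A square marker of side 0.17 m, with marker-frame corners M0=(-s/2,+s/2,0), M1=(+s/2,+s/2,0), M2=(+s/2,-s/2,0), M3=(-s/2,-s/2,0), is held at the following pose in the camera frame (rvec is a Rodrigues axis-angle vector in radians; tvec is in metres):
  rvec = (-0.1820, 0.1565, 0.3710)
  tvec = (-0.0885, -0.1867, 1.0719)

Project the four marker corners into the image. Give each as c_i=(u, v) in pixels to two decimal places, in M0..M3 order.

Intrinsics K: fx=621.6, fy=767.9, cx=326.7, cy=244.1
Marker side s = 0.17 m; corners in marker frame (Z=0):
  M0 = (-0.0850, +0.0850, 0)
  M1 = (+0.0850, +0.0850, 0)
  M2 = (+0.0850, -0.0850, 0)
  M3 = (-0.0850, -0.0850, 0)
rvec = (-0.1820, 0.1565, 0.3710), |rvec| = θ = 0.44188 rad = 25.318°
Rodrigues: sinθ=0.42764, 1−cosθ=0.09605; R = I + sinθ·[k]× + (1−cosθ)·[k]×²:
    [+0.92024 -0.37306 +0.11824]
    [+0.34503 +0.91600 +0.20470]
    [-0.18467 -0.14757 +0.97166]
t = (-0.0885, -0.1867, 1.0719) m
M0: Pc = R·M0+t = (-0.19843, -0.13817, +1.07505); u = 621.6·(-0.19843)/1.07505 + 326.7 = 211.9668, v = 767.9·(-0.13817)/1.07505 + 244.1 = 145.4080
M1: Pc = R·M1+t = (-0.04199, -0.07951, +1.04366); u = 621.6·(-0.04199)/1.04366 + 326.7 = 301.6915, v = 767.9·(-0.07951)/1.04366 + 244.1 = 185.5966
M2: Pc = R·M2+t = (+0.02143, -0.23523, +1.06875); u = 621.6·(+0.02143)/1.06875 + 326.7 = 339.1643, v = 767.9·(-0.23523)/1.06875 + 244.1 = 75.0846
M3: Pc = R·M3+t = (-0.13501, -0.29389, +1.10014); u = 621.6·(-0.13501)/1.10014 + 326.7 = 250.4163, v = 767.9·(-0.29389)/1.10014 + 244.1 = 38.9660

c0=(211.97, 145.41) c1=(301.69, 185.60) c2=(339.16, 75.08) c3=(250.42, 38.97)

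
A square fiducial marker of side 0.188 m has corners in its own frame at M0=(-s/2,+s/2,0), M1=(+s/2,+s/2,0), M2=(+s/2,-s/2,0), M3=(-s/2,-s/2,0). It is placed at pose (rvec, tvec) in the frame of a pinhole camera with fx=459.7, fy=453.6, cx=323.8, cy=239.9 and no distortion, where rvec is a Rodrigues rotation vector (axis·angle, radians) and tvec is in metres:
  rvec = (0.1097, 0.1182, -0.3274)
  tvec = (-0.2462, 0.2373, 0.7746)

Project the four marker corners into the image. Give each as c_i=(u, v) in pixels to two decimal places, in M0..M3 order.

Intrinsics K: fx=459.7, fy=453.6, cx=323.8, cy=239.9
Marker side s = 0.188 m; corners in marker frame (Z=0):
  M0 = (-0.0940, +0.0940, 0)
  M1 = (+0.0940, +0.0940, 0)
  M2 = (+0.0940, -0.0940, 0)
  M3 = (-0.0940, -0.0940, 0)
rvec = (0.1097, 0.1182, -0.3274), |rvec| = θ = 0.36496 rad = 20.911°
Rodrigues: sinθ=0.35691, 1−cosθ=0.06586; R = I + sinθ·[k]× + (1−cosθ)·[k]×²:
    [+0.94009 +0.32659 +0.09783]
    [-0.31377 +0.94105 -0.12642]
    [-0.13335 +0.08815 +0.98714]
t = (-0.2462, 0.2373, 0.7746) m
M0: Pc = R·M0+t = (-0.30387, +0.35525, +0.79542); u = 459.7·(-0.30387)/0.79542 + 323.8 = 148.1842, v = 453.6·(+0.35525)/0.79542 + 239.9 = 442.4878
M1: Pc = R·M1+t = (-0.12713, +0.29626, +0.77035); u = 459.7·(-0.12713)/0.77035 + 323.8 = 247.9350, v = 453.6·(+0.29626)/0.77035 + 239.9 = 414.3471
M2: Pc = R·M2+t = (-0.18853, +0.11935, +0.75378); u = 459.7·(-0.18853)/0.75378 + 323.8 = 208.8222, v = 453.6·(+0.11935)/0.75378 + 239.9 = 311.7194
M3: Pc = R·M3+t = (-0.36527, +0.17834, +0.77885); u = 459.7·(-0.36527)/0.77885 + 323.8 = 108.2081, v = 453.6·(+0.17834)/0.77885 + 239.9 = 343.7624

c0=(148.18, 442.49) c1=(247.94, 414.35) c2=(208.82, 311.72) c3=(108.21, 343.76)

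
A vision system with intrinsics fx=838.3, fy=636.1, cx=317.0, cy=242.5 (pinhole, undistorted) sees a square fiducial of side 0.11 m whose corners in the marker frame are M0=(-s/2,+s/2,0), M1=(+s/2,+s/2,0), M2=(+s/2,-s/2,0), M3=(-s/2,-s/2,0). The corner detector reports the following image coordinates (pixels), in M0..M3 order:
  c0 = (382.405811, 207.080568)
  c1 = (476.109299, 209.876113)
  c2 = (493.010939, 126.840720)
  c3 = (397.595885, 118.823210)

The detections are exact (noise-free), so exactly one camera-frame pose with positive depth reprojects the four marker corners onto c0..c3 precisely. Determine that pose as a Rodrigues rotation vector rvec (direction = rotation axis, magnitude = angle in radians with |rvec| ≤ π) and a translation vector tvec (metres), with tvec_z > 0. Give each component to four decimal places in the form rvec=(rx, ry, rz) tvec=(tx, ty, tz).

Intrinsics K: fx=838.3, fy=636.1, cx=317.0, cy=242.5
Marker side s = 0.11 m; corners in marker frame (Z=0):
  M0 = (-0.0550, +0.0550, 0)
  M1 = (+0.0550, +0.0550, 0)
  M2 = (+0.0550, -0.0550, 0)
  M3 = (-0.0550, -0.0550, 0)
Detected image corners:
  c0 = (382.405811, 207.080568) px
  c1 = (476.109299, 209.876113) px
  c2 = (493.010939, 126.840720) px
  c3 = (397.595885, 118.823210) px
Planar DLT: solve 8×8 A·h = b for H (H[2,2]=1):
  H  [+1094.83492 -34.21658 +438.56693]
  H  [+137.96057 +820.28637 +166.33780]
  H  [+0.53813 +0.25587 +1.00000]
B = K⁻¹H; ‖b₁‖=1.226901, ‖b₂‖=1.226901; λ = 2/(‖b₁‖+‖b₂‖) = 0.815062, sign → tz>0 ⇒ λ=+0.815062
r₁ = λ·B[:,0] = (+0.89863,+0.00956,+0.43861); r₂ = λ·B[:,1] = (-0.11213,+0.97156,+0.20855)
r₃ = r₁×r₂ = (-0.42414,-0.23659,+0.87414); SVD([r₁ r₂ r₃]) → R = UVᵀ:
  R  [+0.89863 -0.11213 -0.42414]
  R  [+0.00956 +0.97156 -0.23659]
  R  [+0.43861 +0.20855 +0.87414]
t = (+0.11820, -0.09759, +0.81506) m
tr R = 2.744334; θ = arccos((tr R − 1)/2) = 0.511181 rad = 29.289°
axis k = ((R−Rᵀ)₃₂, (R−Rᵀ)₁₃, (R−Rᵀ)₂₁) / (2 sinθ) = (+0.454952, -0.881787, +0.124377)
rvec = θ·k = (+0.232563, -0.450753, +0.063579)

rvec=(0.2326, -0.4508, 0.0636) tvec=(0.1182, -0.0976, 0.8151)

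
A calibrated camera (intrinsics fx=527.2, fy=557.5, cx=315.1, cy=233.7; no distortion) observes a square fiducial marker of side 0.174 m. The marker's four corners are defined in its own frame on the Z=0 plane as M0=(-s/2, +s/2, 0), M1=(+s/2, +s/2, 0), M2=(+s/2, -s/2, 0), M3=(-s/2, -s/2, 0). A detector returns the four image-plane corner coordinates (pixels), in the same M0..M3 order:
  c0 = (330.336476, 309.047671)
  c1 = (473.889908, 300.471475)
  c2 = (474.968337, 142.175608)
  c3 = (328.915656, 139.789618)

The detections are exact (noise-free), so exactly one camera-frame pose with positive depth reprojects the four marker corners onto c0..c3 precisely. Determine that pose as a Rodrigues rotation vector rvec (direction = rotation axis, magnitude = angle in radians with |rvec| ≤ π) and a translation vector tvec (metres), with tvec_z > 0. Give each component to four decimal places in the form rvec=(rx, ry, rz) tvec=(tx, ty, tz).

rvec=(0.0571, -0.2318, -0.0172) tvec=(0.1004, -0.0108, 0.5926)

Intrinsics K: fx=527.2, fy=557.5, cx=315.1, cy=233.7
Marker side s = 0.174 m; corners in marker frame (Z=0):
  M0 = (-0.0870, +0.0870, 0)
  M1 = (+0.0870, +0.0870, 0)
  M2 = (+0.0870, -0.0870, 0)
  M3 = (-0.0870, -0.0870, 0)
Detected image corners:
  c0 = (330.336476, 309.047671) px
  c1 = (473.889908, 300.471475) px
  c2 = (474.968337, 142.175608) px
  c3 = (328.915656, 139.789618) px
Planar DLT: solve 8×8 A·h = b for H (H[2,2]=1):
  H  [+987.54032 +40.43710 +404.46313]
  H  [+68.09049 +962.19304 +223.52248]
  H  [+0.38654 +0.09874 +1.00000]
B = K⁻¹H; ‖b₁‖=1.687501, ‖b₂‖=1.687501; λ = 2/(‖b₁‖+‖b₂‖) = 0.592592, sign → tz>0 ⇒ λ=+0.592592
r₁ = λ·B[:,0] = (+0.97312,-0.02364,+0.22906); r₂ = λ·B[:,1] = (+0.01048,+0.99823,+0.05851)
r₃ = r₁×r₂ = (-0.23004,-0.05454,+0.97165); SVD([r₁ r₂ r₃]) → R = UVᵀ:
  R  [+0.97312 +0.01048 -0.23004]
  R  [-0.02364 +0.99823 -0.05454]
  R  [+0.22906 +0.05851 +0.97165]
t = (+0.10045, -0.01082, +0.59259) m
tr R = 2.943008; θ = arccos((tr R − 1)/2) = 0.239300 rad = 13.711°
axis k = ((R−Rᵀ)₃₂, (R−Rᵀ)₁₃, (R−Rᵀ)₂₁) / (2 sinθ) = (+0.238474, -0.968477, -0.071990)
rvec = θ·k = (+0.057067, -0.231757, -0.017227)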